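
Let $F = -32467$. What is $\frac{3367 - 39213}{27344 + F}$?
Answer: $\frac{35846}{5123} \approx 6.9971$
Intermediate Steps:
$\frac{3367 - 39213}{27344 + F} = \frac{3367 - 39213}{27344 - 32467} = - \frac{35846}{-5123} = \left(-35846\right) \left(- \frac{1}{5123}\right) = \frac{35846}{5123}$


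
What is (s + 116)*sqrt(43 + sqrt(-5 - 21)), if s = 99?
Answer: 215*sqrt(43 + I*sqrt(26)) ≈ 1412.3 + 83.445*I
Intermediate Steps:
(s + 116)*sqrt(43 + sqrt(-5 - 21)) = (99 + 116)*sqrt(43 + sqrt(-5 - 21)) = 215*sqrt(43 + sqrt(-26)) = 215*sqrt(43 + I*sqrt(26))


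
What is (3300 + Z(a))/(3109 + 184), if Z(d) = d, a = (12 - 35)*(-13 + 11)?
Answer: 3346/3293 ≈ 1.0161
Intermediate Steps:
a = 46 (a = -23*(-2) = 46)
(3300 + Z(a))/(3109 + 184) = (3300 + 46)/(3109 + 184) = 3346/3293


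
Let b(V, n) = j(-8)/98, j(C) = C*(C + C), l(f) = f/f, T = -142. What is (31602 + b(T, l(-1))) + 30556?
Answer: 3045806/49 ≈ 62159.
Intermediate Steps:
l(f) = 1
j(C) = 2*C² (j(C) = C*(2*C) = 2*C²)
b(V, n) = 64/49 (b(V, n) = (2*(-8)²)/98 = (2*64)*(1/98) = 128*(1/98) = 64/49)
(31602 + b(T, l(-1))) + 30556 = (31602 + 64/49) + 30556 = 1548562/49 + 30556 = 3045806/49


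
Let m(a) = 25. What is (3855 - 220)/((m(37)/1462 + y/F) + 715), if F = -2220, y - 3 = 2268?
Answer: 1966316900/386227983 ≈ 5.0911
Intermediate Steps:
y = 2271 (y = 3 + 2268 = 2271)
(3855 - 220)/((m(37)/1462 + y/F) + 715) = (3855 - 220)/((25/1462 + 2271/(-2220)) + 715) = 3635/((25*(1/1462) + 2271*(-1/2220)) + 715) = 3635/((25/1462 - 757/740) + 715) = 3635/(-544117/540940 + 715) = 3635/(386227983/540940) = 3635*(540940/386227983) = 1966316900/386227983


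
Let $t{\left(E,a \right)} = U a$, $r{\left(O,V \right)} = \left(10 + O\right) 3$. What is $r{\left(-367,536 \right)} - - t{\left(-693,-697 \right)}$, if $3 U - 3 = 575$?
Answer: $- \frac{406079}{3} \approx -1.3536 \cdot 10^{5}$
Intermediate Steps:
$U = \frac{578}{3}$ ($U = 1 + \frac{1}{3} \cdot 575 = 1 + \frac{575}{3} = \frac{578}{3} \approx 192.67$)
$r{\left(O,V \right)} = 30 + 3 O$
$t{\left(E,a \right)} = \frac{578 a}{3}$
$r{\left(-367,536 \right)} - - t{\left(-693,-697 \right)} = \left(30 + 3 \left(-367\right)\right) - - \frac{578 \left(-697\right)}{3} = \left(30 - 1101\right) - \left(-1\right) \left(- \frac{402866}{3}\right) = -1071 - \frac{402866}{3} = - \frac{406079}{3}$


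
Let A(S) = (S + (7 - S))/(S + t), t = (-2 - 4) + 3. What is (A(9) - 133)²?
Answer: 625681/36 ≈ 17380.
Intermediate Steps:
t = -3 (t = -6 + 3 = -3)
A(S) = 7/(-3 + S) (A(S) = (S + (7 - S))/(S - 3) = 7/(-3 + S))
(A(9) - 133)² = (7/(-3 + 9) - 133)² = (7/6 - 133)² = (-791/6)² = 625681/36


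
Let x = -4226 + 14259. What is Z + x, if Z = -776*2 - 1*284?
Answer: 8197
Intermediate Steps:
Z = -1836 (Z = -1552 - 284 = -1836)
x = 10033
Z + x = -1836 + 10033 = 8197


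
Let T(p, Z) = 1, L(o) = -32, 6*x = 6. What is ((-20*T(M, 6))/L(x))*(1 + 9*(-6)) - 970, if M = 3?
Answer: -8025/8 ≈ -1003.1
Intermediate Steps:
x = 1 (x = (⅙)*6 = 1)
((-20*T(M, 6))/L(x))*(1 + 9*(-6)) - 970 = (-20*1/(-32))*(1 + 9*(-6)) - 970 = (-20*(-1/32))*(1 - 54) - 970 = (5/8)*(-53) - 970 = -265/8 - 970 = -8025/8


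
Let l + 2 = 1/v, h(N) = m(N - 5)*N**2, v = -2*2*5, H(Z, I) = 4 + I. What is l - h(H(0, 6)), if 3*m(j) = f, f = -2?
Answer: 3877/60 ≈ 64.617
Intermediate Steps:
m(j) = -2/3 (m(j) = (1/3)*(-2) = -2/3)
v = -20 (v = -4*5 = -20)
h(N) = -2*N**2/3
l = -41/20 (l = -2 + 1/(-20) = -2 - 1/20 = -41/20 ≈ -2.0500)
l - h(H(0, 6)) = -41/20 - (-2)*(4 + 6)**2/3 = -41/20 - (-2)*10**2/3 = -41/20 - (-2)*100/3 = -41/20 - 1*(-200/3) = -41/20 + 200/3 = 3877/60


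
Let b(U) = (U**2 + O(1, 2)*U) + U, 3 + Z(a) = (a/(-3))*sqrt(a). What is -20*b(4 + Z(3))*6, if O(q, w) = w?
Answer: -840 + 600*sqrt(3) ≈ 199.23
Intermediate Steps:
Z(a) = -3 - a**(3/2)/3 (Z(a) = -3 + (a/(-3))*sqrt(a) = -3 + (a*(-1/3))*sqrt(a) = -3 + (-a/3)*sqrt(a) = -3 - a**(3/2)/3)
b(U) = U**2 + 3*U (b(U) = (U**2 + 2*U) + U = U**2 + 3*U)
-20*b(4 + Z(3))*6 = -20*(4 + (-3 - sqrt(3)))*(3 + (4 + (-3 - sqrt(3))))*6 = -20*(1 - sqrt(3))*(3 + (1 - sqrt(3)))*6 = -20*(1 - sqrt(3))*(4 - sqrt(3))*6 = -120*(1 - sqrt(3))*(4 - sqrt(3))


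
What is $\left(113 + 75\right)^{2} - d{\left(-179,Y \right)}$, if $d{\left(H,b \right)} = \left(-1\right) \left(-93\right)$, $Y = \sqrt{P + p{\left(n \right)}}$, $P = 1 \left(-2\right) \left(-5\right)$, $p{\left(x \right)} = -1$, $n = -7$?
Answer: $35251$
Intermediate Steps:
$P = 10$ ($P = \left(-2\right) \left(-5\right) = 10$)
$Y = 3$ ($Y = \sqrt{10 - 1} = \sqrt{9} = 3$)
$d{\left(H,b \right)} = 93$
$\left(113 + 75\right)^{2} - d{\left(-179,Y \right)} = \left(113 + 75\right)^{2} - 93 = 188^{2} - 93 = 35344 - 93 = 35251$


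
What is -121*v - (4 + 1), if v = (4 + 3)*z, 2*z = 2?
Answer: -852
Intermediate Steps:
z = 1 (z = (1/2)*2 = 1)
v = 7 (v = (4 + 3)*1 = 7*1 = 7)
-121*v - (4 + 1) = -121*7 - (4 + 1) = -847 - 1*5 = -847 - 5 = -852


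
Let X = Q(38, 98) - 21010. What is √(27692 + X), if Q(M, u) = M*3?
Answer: 2*√1699 ≈ 82.438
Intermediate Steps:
Q(M, u) = 3*M
X = -20896 (X = 3*38 - 21010 = 114 - 21010 = -20896)
√(27692 + X) = √(27692 - 20896) = √6796 = 2*√1699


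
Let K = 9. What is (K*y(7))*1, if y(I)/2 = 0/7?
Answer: 0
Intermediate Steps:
y(I) = 0 (y(I) = 2*(0/7) = 2*(0*(⅐)) = 2*0 = 0)
(K*y(7))*1 = (9*0)*1 = 0*1 = 0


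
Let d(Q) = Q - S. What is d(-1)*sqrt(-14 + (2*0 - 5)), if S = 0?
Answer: -I*sqrt(19) ≈ -4.3589*I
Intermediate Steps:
d(Q) = Q (d(Q) = Q - 1*0 = Q + 0 = Q)
d(-1)*sqrt(-14 + (2*0 - 5)) = -sqrt(-14 + (2*0 - 5)) = -sqrt(-14 + (0 - 5)) = -sqrt(-14 - 5) = -sqrt(-19) = -I*sqrt(19)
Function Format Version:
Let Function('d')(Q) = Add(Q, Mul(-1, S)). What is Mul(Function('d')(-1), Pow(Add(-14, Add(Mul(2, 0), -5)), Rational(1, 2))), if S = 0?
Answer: Mul(-1, I, Pow(19, Rational(1, 2))) ≈ Mul(-4.3589, I)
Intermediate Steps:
Function('d')(Q) = Q (Function('d')(Q) = Add(Q, Mul(-1, 0)) = Add(Q, 0) = Q)
Mul(Function('d')(-1), Pow(Add(-14, Add(Mul(2, 0), -5)), Rational(1, 2))) = Mul(-1, Pow(Add(-14, Add(Mul(2, 0), -5)), Rational(1, 2))) = Mul(-1, Pow(Add(-14, Add(0, -5)), Rational(1, 2))) = Mul(-1, Pow(Add(-14, -5), Rational(1, 2))) = Mul(-1, Pow(-19, Rational(1, 2))) = Mul(-1, Mul(I, Pow(19, Rational(1, 2)))) = Mul(-1, I, Pow(19, Rational(1, 2)))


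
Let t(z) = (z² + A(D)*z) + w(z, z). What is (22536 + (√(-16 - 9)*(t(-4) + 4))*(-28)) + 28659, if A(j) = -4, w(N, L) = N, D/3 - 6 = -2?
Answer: 51195 - 4480*I ≈ 51195.0 - 4480.0*I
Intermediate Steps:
D = 12 (D = 18 + 3*(-2) = 18 - 6 = 12)
t(z) = z² - 3*z (t(z) = (z² - 4*z) + z = z² - 3*z)
(22536 + (√(-16 - 9)*(t(-4) + 4))*(-28)) + 28659 = (22536 + (√(-16 - 9)*(-4*(-3 - 4) + 4))*(-28)) + 28659 = (22536 + (√(-25)*(-4*(-7) + 4))*(-28)) + 28659 = (22536 + ((5*I)*(28 + 4))*(-28)) + 28659 = (22536 + ((5*I)*32)*(-28)) + 28659 = (22536 + (160*I)*(-28)) + 28659 = (22536 - 4480*I) + 28659 = 51195 - 4480*I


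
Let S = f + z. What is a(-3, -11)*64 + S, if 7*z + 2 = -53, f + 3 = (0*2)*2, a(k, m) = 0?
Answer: -76/7 ≈ -10.857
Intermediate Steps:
f = -3 (f = -3 + (0*2)*2 = -3 + 0*2 = -3 + 0 = -3)
z = -55/7 (z = -2/7 + (1/7)*(-53) = -2/7 - 53/7 = -55/7 ≈ -7.8571)
S = -76/7 (S = -3 - 55/7 = -76/7 ≈ -10.857)
a(-3, -11)*64 + S = 0*64 - 76/7 = 0 - 76/7 = -76/7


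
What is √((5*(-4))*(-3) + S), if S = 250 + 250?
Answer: 4*√35 ≈ 23.664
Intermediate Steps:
S = 500
√((5*(-4))*(-3) + S) = √((5*(-4))*(-3) + 500) = √(-20*(-3) + 500) = √(60 + 500) = √560 = 4*√35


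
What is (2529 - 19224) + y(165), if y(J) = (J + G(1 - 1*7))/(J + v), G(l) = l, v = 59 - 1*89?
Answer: -751222/45 ≈ -16694.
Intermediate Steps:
v = -30 (v = 59 - 89 = -30)
y(J) = (-6 + J)/(-30 + J) (y(J) = (J + (1 - 1*7))/(J - 30) = (J + (1 - 7))/(-30 + J) = (J - 6)/(-30 + J) = (-6 + J)/(-30 + J))
(2529 - 19224) + y(165) = (2529 - 19224) + (-6 + 165)/(-30 + 165) = -16695 + 159/135 = -16695 + (1/135)*159 = -16695 + 53/45 = -751222/45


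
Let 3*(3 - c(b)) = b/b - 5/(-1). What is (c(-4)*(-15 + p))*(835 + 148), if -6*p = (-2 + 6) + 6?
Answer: -49150/3 ≈ -16383.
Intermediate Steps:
p = -5/3 (p = -((-2 + 6) + 6)/6 = -(4 + 6)/6 = -1/6*10 = -5/3 ≈ -1.6667)
c(b) = 1 (c(b) = 3 - (b/b - 5/(-1))/3 = 3 - (1 - 5*(-1))/3 = 3 - (1 + 5)/3 = 3 - 1/3*6 = 3 - 2 = 1)
(c(-4)*(-15 + p))*(835 + 148) = (1*(-15 - 5/3))*(835 + 148) = (1*(-50/3))*983 = -50/3*983 = -49150/3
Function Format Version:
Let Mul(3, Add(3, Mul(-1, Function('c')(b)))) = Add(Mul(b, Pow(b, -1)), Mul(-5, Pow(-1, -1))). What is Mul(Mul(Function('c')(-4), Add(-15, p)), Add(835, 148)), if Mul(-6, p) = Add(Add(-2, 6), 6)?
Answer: Rational(-49150, 3) ≈ -16383.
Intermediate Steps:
p = Rational(-5, 3) (p = Mul(Rational(-1, 6), Add(Add(-2, 6), 6)) = Mul(Rational(-1, 6), Add(4, 6)) = Mul(Rational(-1, 6), 10) = Rational(-5, 3) ≈ -1.6667)
Function('c')(b) = 1 (Function('c')(b) = Add(3, Mul(Rational(-1, 3), Add(Mul(b, Pow(b, -1)), Mul(-5, Pow(-1, -1))))) = Add(3, Mul(Rational(-1, 3), Add(1, Mul(-5, -1)))) = Add(3, Mul(Rational(-1, 3), Add(1, 5))) = Add(3, Mul(Rational(-1, 3), 6)) = Add(3, -2) = 1)
Mul(Mul(Function('c')(-4), Add(-15, p)), Add(835, 148)) = Mul(Mul(1, Add(-15, Rational(-5, 3))), Add(835, 148)) = Mul(Mul(1, Rational(-50, 3)), 983) = Mul(Rational(-50, 3), 983) = Rational(-49150, 3)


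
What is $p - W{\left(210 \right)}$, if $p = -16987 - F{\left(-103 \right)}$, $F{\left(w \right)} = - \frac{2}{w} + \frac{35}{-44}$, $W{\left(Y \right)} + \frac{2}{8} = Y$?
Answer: $- \frac{38966077}{2266} \approx -17196.0$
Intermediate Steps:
$W{\left(Y \right)} = - \frac{1}{4} + Y$
$F{\left(w \right)} = - \frac{35}{44} - \frac{2}{w}$ ($F{\left(w \right)} = - \frac{2}{w} + 35 \left(- \frac{1}{44}\right) = - \frac{2}{w} - \frac{35}{44} = - \frac{35}{44} - \frac{2}{w}$)
$p = - \frac{76981567}{4532}$ ($p = -16987 - \left(- \frac{35}{44} - \frac{2}{-103}\right) = -16987 - \left(- \frac{35}{44} - - \frac{2}{103}\right) = -16987 - \left(- \frac{35}{44} + \frac{2}{103}\right) = -16987 - - \frac{3517}{4532} = -16987 + \frac{3517}{4532} = - \frac{76981567}{4532} \approx -16986.0$)
$p - W{\left(210 \right)} = - \frac{76981567}{4532} - \left(- \frac{1}{4} + 210\right) = - \frac{76981567}{4532} - \frac{839}{4} = - \frac{38966077}{2266}$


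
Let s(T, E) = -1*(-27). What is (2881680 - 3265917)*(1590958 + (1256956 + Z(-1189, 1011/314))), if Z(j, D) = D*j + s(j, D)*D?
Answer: -171575309908359/157 ≈ -1.0928e+12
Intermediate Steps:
s(T, E) = 27
Z(j, D) = 27*D + D*j (Z(j, D) = D*j + 27*D = 27*D + D*j)
(2881680 - 3265917)*(1590958 + (1256956 + Z(-1189, 1011/314))) = (2881680 - 3265917)*(1590958 + (1256956 + (1011/314)*(27 - 1189))) = -384237*(1590958 + (1256956 + (1011*(1/314))*(-1162))) = -384237*(1590958 + (1256956 + (1011/314)*(-1162))) = -384237*(1590958 + (1256956 - 587391/157)) = -384237*(1590958 + 196754701/157) = -384237*446535107/157 = -171575309908359/157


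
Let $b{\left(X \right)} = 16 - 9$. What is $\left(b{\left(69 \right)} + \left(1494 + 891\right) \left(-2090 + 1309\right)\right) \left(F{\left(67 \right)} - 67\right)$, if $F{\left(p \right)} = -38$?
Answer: $195581190$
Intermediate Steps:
$b{\left(X \right)} = 7$ ($b{\left(X \right)} = 16 - 9 = 7$)
$\left(b{\left(69 \right)} + \left(1494 + 891\right) \left(-2090 + 1309\right)\right) \left(F{\left(67 \right)} - 67\right) = \left(7 + \left(1494 + 891\right) \left(-2090 + 1309\right)\right) \left(-38 - 67\right) = \left(7 + 2385 \left(-781\right)\right) \left(-105\right) = \left(7 - 1862685\right) \left(-105\right) = \left(-1862678\right) \left(-105\right) = 195581190$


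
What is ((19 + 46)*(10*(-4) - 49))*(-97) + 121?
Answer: 561266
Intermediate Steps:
((19 + 46)*(10*(-4) - 49))*(-97) + 121 = (65*(-40 - 49))*(-97) + 121 = (65*(-89))*(-97) + 121 = -5785*(-97) + 121 = 561145 + 121 = 561266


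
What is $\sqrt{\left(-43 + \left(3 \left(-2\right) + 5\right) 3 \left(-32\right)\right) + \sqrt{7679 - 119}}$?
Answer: $\sqrt{53 + 6 \sqrt{210}} \approx 11.83$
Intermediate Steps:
$\sqrt{\left(-43 + \left(3 \left(-2\right) + 5\right) 3 \left(-32\right)\right) + \sqrt{7679 - 119}} = \sqrt{\left(-43 + \left(-6 + 5\right) 3 \left(-32\right)\right) + \sqrt{7560}} = \sqrt{\left(-43 + \left(-1\right) 3 \left(-32\right)\right) + 6 \sqrt{210}} = \sqrt{\left(-43 - -96\right) + 6 \sqrt{210}} = \sqrt{\left(-43 + 96\right) + 6 \sqrt{210}} = \sqrt{53 + 6 \sqrt{210}}$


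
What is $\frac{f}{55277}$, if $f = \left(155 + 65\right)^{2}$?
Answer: $\frac{48400}{55277} \approx 0.87559$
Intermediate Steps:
$f = 48400$ ($f = 220^{2} = 48400$)
$\frac{f}{55277} = \frac{48400}{55277}$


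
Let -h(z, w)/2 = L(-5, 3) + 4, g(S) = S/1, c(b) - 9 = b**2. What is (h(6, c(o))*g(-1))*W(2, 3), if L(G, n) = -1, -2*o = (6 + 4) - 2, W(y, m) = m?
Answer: 18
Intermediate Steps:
o = -4 (o = -((6 + 4) - 2)/2 = -(10 - 2)/2 = -1/2*8 = -4)
c(b) = 9 + b**2
g(S) = S (g(S) = S*1 = S)
h(z, w) = -6 (h(z, w) = -2*(-1 + 4) = -2*3 = -6)
(h(6, c(o))*g(-1))*W(2, 3) = -6*(-1)*3 = 6*3 = 18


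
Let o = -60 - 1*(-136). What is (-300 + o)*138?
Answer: -30912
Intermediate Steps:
o = 76 (o = -60 + 136 = 76)
(-300 + o)*138 = (-300 + 76)*138 = -224*138 = -30912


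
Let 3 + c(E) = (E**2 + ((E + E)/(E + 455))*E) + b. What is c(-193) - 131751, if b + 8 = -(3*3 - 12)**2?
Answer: -12345133/131 ≈ -94238.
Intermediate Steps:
b = -17 (b = -8 - (3*3 - 12)**2 = -8 - (9 - 12)**2 = -8 - 1*(-3)**2 = -8 - 1*9 = -8 - 9 = -17)
c(E) = -20 + E**2 + 2*E**2/(455 + E) (c(E) = -3 + ((E**2 + ((E + E)/(E + 455))*E) - 17) = -3 + ((E**2 + ((2*E)/(455 + E))*E) - 17) = -3 + ((E**2 + (2*E/(455 + E))*E) - 17) = -3 + ((E**2 + 2*E**2/(455 + E)) - 17) = -3 + (-17 + E**2 + 2*E**2/(455 + E)) = -20 + E**2 + 2*E**2/(455 + E))
c(-193) - 131751 = (-9100 + (-193)**3 - 20*(-193) + 457*(-193)**2)/(455 - 193) - 131751 = (-9100 - 7189057 + 3860 + 457*37249)/262 - 131751 = (-9100 - 7189057 + 3860 + 17022793)/262 - 131751 = (1/262)*9828496 - 131751 = 4914248/131 - 131751 = -12345133/131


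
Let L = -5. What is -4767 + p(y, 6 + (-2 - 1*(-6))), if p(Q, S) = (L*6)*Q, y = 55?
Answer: -6417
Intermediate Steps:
p(Q, S) = -30*Q (p(Q, S) = (-5*6)*Q = -30*Q)
-4767 + p(y, 6 + (-2 - 1*(-6))) = -4767 - 30*55 = -4767 - 1650 = -6417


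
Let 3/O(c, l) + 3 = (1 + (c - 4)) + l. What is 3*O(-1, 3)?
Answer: -9/4 ≈ -2.2500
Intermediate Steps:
O(c, l) = 3/(-6 + c + l) (O(c, l) = 3/(-3 + ((1 + (c - 4)) + l)) = 3/(-3 + ((1 + (-4 + c)) + l)) = 3/(-3 + ((-3 + c) + l)) = 3/(-3 + (-3 + c + l)) = 3/(-6 + c + l))
3*O(-1, 3) = 3*(3/(-6 - 1 + 3)) = 3*(3/(-4)) = 3*(3*(-¼)) = 3*(-¾) = -9/4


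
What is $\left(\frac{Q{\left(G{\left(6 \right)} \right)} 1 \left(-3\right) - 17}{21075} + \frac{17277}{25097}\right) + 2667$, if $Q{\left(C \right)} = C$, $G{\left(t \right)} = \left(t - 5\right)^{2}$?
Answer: $\frac{282198263452}{105783855} \approx 2667.7$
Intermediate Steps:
$G{\left(t \right)} = \left(-5 + t\right)^{2}$
$\left(\frac{Q{\left(G{\left(6 \right)} \right)} 1 \left(-3\right) - 17}{21075} + \frac{17277}{25097}\right) + 2667 = \left(\frac{\left(-5 + 6\right)^{2} \cdot 1 \left(-3\right) - 17}{21075} + \frac{17277}{25097}\right) + 2667 = \left(\left(1^{2} \left(-3\right) - 17\right) \frac{1}{21075} + 17277 \cdot \frac{1}{25097}\right) + 2667 = \left(\left(1 \left(-3\right) - 17\right) \frac{1}{21075} + \frac{17277}{25097}\right) + 2667 = \left(\left(-3 - 17\right) \frac{1}{21075} + \frac{17277}{25097}\right) + 2667 = \left(\left(-20\right) \frac{1}{21075} + \frac{17277}{25097}\right) + 2667 = \left(- \frac{4}{4215} + \frac{17277}{25097}\right) + 2667 = \frac{72722167}{105783855} + 2667 = \frac{282198263452}{105783855}$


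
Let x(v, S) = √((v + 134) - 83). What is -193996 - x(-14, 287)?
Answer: -193996 - √37 ≈ -1.9400e+5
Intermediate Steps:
x(v, S) = √(51 + v) (x(v, S) = √((134 + v) - 83) = √(51 + v))
-193996 - x(-14, 287) = -193996 - √(51 - 14) = -193996 - √37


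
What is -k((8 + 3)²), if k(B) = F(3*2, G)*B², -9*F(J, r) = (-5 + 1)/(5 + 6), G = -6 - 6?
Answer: -5324/9 ≈ -591.56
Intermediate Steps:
G = -12
F(J, r) = 4/99 (F(J, r) = -(-5 + 1)/(9*(5 + 6)) = -(-4)/(9*11) = -⅑*(-4/11) = 4/99)
k(B) = 4*B²/99
-k((8 + 3)²) = -4*((8 + 3)²)²/99 = -4*(11²)²/99 = -4*121²/99 = -4*14641/99 = -1*5324/9 = -5324/9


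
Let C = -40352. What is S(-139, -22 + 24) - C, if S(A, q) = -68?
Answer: 40284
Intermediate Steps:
S(-139, -22 + 24) - C = -68 - 1*(-40352) = -68 + 40352 = 40284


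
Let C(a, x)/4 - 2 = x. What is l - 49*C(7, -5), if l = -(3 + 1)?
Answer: 584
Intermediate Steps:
C(a, x) = 8 + 4*x
l = -4 (l = -1*4 = -4)
l - 49*C(7, -5) = -4 - 49*(8 + 4*(-5)) = -4 - 49*(8 - 20) = -4 - 49*(-12) = -4 + 588 = 584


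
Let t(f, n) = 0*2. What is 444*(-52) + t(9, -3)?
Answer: -23088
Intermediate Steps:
t(f, n) = 0
444*(-52) + t(9, -3) = 444*(-52) + 0 = -23088 + 0 = -23088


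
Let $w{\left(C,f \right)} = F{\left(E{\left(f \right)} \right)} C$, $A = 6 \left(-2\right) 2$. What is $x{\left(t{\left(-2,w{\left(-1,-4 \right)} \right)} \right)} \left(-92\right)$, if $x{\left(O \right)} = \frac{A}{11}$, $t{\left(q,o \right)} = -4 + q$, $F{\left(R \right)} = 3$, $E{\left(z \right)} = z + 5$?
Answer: $\frac{2208}{11} \approx 200.73$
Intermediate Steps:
$E{\left(z \right)} = 5 + z$
$A = -24$ ($A = \left(-12\right) 2 = -24$)
$w{\left(C,f \right)} = 3 C$
$x{\left(O \right)} = - \frac{24}{11}$
$x{\left(t{\left(-2,w{\left(-1,-4 \right)} \right)} \right)} \left(-92\right) = \left(- \frac{24}{11}\right) \left(-92\right) = \frac{2208}{11}$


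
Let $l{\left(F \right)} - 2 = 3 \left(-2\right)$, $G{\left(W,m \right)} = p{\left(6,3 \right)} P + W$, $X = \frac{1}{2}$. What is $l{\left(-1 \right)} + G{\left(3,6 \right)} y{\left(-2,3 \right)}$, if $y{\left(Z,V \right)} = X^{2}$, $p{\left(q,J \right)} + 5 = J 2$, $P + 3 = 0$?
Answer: $-4$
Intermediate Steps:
$P = -3$ ($P = -3 + 0 = -3$)
$p{\left(q,J \right)} = -5 + 2 J$ ($p{\left(q,J \right)} = -5 + J 2 = -5 + 2 J$)
$X = \frac{1}{2} \approx 0.5$
$G{\left(W,m \right)} = -3 + W$ ($G{\left(W,m \right)} = \left(-5 + 2 \cdot 3\right) \left(-3\right) + W = \left(-5 + 6\right) \left(-3\right) + W = 1 \left(-3\right) + W = -3 + W$)
$y{\left(Z,V \right)} = \frac{1}{4}$ ($y{\left(Z,V \right)} = \left(\frac{1}{2}\right)^{2} = \frac{1}{4}$)
$l{\left(F \right)} = -4$ ($l{\left(F \right)} = 2 + 3 \left(-2\right) = 2 - 6 = -4$)
$l{\left(-1 \right)} + G{\left(3,6 \right)} y{\left(-2,3 \right)} = -4 + \left(-3 + 3\right) \frac{1}{4} = -4 + 0 \cdot \frac{1}{4} = -4 + 0 = -4$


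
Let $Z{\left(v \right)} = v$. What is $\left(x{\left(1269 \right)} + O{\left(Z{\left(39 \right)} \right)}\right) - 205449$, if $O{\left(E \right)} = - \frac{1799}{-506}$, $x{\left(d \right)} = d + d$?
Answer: $- \frac{102671167}{506} \approx -2.0291 \cdot 10^{5}$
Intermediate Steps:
$x{\left(d \right)} = 2 d$
$O{\left(E \right)} = \frac{1799}{506}$ ($O{\left(E \right)} = \left(-1799\right) \left(- \frac{1}{506}\right) = \frac{1799}{506}$)
$\left(x{\left(1269 \right)} + O{\left(Z{\left(39 \right)} \right)}\right) - 205449 = \left(2 \cdot 1269 + \frac{1799}{506}\right) - 205449 = \left(2538 + \frac{1799}{506}\right) - 205449 = \frac{1286027}{506} - 205449 = - \frac{102671167}{506}$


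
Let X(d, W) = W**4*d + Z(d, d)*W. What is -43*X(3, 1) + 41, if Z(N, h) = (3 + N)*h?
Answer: -862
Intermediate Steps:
Z(N, h) = h*(3 + N)
X(d, W) = d*W**4 + W*d*(3 + d) (X(d, W) = W**4*d + (d*(3 + d))*W = d*W**4 + W*d*(3 + d))
-43*X(3, 1) + 41 = -43*3*(3 + 3 + 1**3) + 41 = -43*3*(3 + 3 + 1) + 41 = -43*3*7 + 41 = -43*21 + 41 = -903 + 41 = -862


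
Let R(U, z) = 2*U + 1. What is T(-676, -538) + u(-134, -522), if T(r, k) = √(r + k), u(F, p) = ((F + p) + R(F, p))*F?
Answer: 123682 + I*√1214 ≈ 1.2368e+5 + 34.843*I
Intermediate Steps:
R(U, z) = 1 + 2*U
u(F, p) = F*(1 + p + 3*F) (u(F, p) = ((F + p) + (1 + 2*F))*F = (1 + p + 3*F)*F = F*(1 + p + 3*F))
T(r, k) = √(k + r)
T(-676, -538) + u(-134, -522) = √(-538 - 676) - 134*(1 - 522 + 3*(-134)) = √(-1214) - 134*(1 - 522 - 402) = I*√1214 - 134*(-923) = I*√1214 + 123682 = 123682 + I*√1214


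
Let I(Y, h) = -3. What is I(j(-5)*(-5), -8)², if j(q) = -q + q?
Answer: 9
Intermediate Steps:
j(q) = 0
I(j(-5)*(-5), -8)² = (-3)² = 9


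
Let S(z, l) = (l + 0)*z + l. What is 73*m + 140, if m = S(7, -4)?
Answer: -2196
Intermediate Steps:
S(z, l) = l + l*z (S(z, l) = l*z + l = l + l*z)
m = -32 (m = -4*(1 + 7) = -4*8 = -32)
73*m + 140 = 73*(-32) + 140 = -2336 + 140 = -2196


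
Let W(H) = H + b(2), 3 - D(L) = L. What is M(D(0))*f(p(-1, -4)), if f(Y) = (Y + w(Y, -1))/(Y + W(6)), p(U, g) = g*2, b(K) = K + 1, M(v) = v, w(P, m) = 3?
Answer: -15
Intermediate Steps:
D(L) = 3 - L
b(K) = 1 + K
p(U, g) = 2*g
W(H) = 3 + H (W(H) = H + (1 + 2) = H + 3 = 3 + H)
f(Y) = (3 + Y)/(9 + Y) (f(Y) = (Y + 3)/(Y + (3 + 6)) = (3 + Y)/(Y + 9) = (3 + Y)/(9 + Y))
M(D(0))*f(p(-1, -4)) = (3 - 1*0)*((3 + 2*(-4))/(9 + 2*(-4))) = (3 + 0)*((3 - 8)/(9 - 8)) = 3*(-5/1) = 3*(1*(-5)) = 3*(-5) = -15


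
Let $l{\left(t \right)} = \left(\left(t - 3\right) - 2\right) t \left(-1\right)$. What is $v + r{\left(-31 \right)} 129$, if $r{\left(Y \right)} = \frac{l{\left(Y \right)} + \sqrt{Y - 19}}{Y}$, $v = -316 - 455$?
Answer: $3873 - \frac{645 i \sqrt{2}}{31} \approx 3873.0 - 29.425 i$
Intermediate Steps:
$l{\left(t \right)} = - t \left(-5 + t\right)$ ($l{\left(t \right)} = \left(\left(-3 + t\right) - 2\right) t \left(-1\right) = \left(-5 + t\right) t \left(-1\right) = t \left(-5 + t\right) \left(-1\right) = - t \left(-5 + t\right)$)
$v = -771$
$r{\left(Y \right)} = \frac{\sqrt{-19 + Y} + Y \left(5 - Y\right)}{Y}$ ($r{\left(Y \right)} = \frac{Y \left(5 - Y\right) + \sqrt{Y - 19}}{Y} = \frac{Y \left(5 - Y\right) + \sqrt{-19 + Y}}{Y} = \frac{\sqrt{-19 + Y} + Y \left(5 - Y\right)}{Y}$)
$v + r{\left(-31 \right)} 129 = -771 + \left(5 - -31 + \frac{\sqrt{-19 - 31}}{-31}\right) 129 = -771 + \left(5 + 31 - \frac{\sqrt{-50}}{31}\right) 129 = -771 + \left(5 + 31 - \frac{5 i \sqrt{2}}{31}\right) 129 = -771 + \left(36 - \frac{5 i \sqrt{2}}{31}\right) 129 = -771 + \left(4644 - \frac{645 i \sqrt{2}}{31}\right) = 3873 - \frac{645 i \sqrt{2}}{31}$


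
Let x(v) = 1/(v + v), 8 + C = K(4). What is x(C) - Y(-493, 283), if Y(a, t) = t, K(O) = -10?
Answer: -10189/36 ≈ -283.03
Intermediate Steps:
C = -18 (C = -8 - 10 = -18)
x(v) = 1/(2*v)
x(C) - Y(-493, 283) = (½)/(-18) - 1*283 = (½)*(-1/18) - 283 = -1/36 - 283 = -10189/36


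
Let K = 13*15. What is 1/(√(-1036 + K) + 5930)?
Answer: 5930/35165741 - 29*I/35165741 ≈ 0.00016863 - 8.2467e-7*I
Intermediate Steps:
K = 195
1/(√(-1036 + K) + 5930) = 1/(√(-1036 + 195) + 5930) = 1/(√(-841) + 5930) = 1/(29*I + 5930) = 1/(5930 + 29*I) = (5930 - 29*I)/35165741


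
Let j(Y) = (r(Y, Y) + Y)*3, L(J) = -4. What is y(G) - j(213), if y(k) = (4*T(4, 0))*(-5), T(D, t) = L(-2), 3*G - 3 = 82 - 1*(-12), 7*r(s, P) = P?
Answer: -4552/7 ≈ -650.29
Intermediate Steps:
r(s, P) = P/7
G = 97/3 (G = 1 + (82 - 1*(-12))/3 = 1 + (82 + 12)/3 = 1 + (1/3)*94 = 1 + 94/3 = 97/3 ≈ 32.333)
T(D, t) = -4
j(Y) = 24*Y/7 (j(Y) = (Y/7 + Y)*3 = (8*Y/7)*3 = 24*Y/7)
y(k) = 80 (y(k) = (4*(-4))*(-5) = -16*(-5) = 80)
y(G) - j(213) = 80 - 24*213/7 = 80 - 1*5112/7 = 80 - 5112/7 = -4552/7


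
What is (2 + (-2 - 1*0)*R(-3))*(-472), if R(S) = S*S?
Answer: 7552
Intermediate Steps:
R(S) = S²
(2 + (-2 - 1*0)*R(-3))*(-472) = (2 + (-2 - 1*0)*(-3)²)*(-472) = (2 + (-2 + 0)*9)*(-472) = (2 - 2*9)*(-472) = (2 - 18)*(-472) = -16*(-472) = 7552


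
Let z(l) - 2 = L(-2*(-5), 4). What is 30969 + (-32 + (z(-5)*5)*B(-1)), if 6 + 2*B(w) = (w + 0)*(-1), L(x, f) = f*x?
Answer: 30412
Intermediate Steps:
z(l) = 42 (z(l) = 2 + 4*(-2*(-5)) = 2 + 4*10 = 2 + 40 = 42)
B(w) = -3 - w/2 (B(w) = -3 + ((w + 0)*(-1))/2 = -3 + (w*(-1))/2 = -3 + (-w)/2 = -3 - w/2)
30969 + (-32 + (z(-5)*5)*B(-1)) = 30969 + (-32 + (42*5)*(-3 - ½*(-1))) = 30969 + (-32 + 210*(-3 + ½)) = 30969 + (-32 + 210*(-5/2)) = 30969 + (-32 - 525) = 30969 - 557 = 30412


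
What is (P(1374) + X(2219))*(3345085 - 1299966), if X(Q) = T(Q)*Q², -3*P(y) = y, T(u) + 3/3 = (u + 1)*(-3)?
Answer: -67076845090611801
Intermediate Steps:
T(u) = -4 - 3*u (T(u) = -1 + (u + 1)*(-3) = -1 + (1 + u)*(-3) = -1 + (-3 - 3*u) = -4 - 3*u)
P(y) = -y/3
X(Q) = Q²*(-4 - 3*Q) (X(Q) = (-4 - 3*Q)*Q² = Q²*(-4 - 3*Q))
(P(1374) + X(2219))*(3345085 - 1299966) = (-⅓*1374 + 2219²*(-4 - 3*2219))*(3345085 - 1299966) = (-458 + 4923961*(-4 - 6657))*2045119 = (-458 + 4923961*(-6661))*2045119 = (-458 - 32798504221)*2045119 = -32798504679*2045119 = -67076845090611801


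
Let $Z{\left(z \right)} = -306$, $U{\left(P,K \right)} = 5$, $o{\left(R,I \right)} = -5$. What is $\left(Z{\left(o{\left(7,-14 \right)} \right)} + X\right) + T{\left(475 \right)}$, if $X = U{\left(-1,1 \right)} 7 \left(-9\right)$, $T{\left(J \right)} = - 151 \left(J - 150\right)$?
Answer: $-49696$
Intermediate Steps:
$T{\left(J \right)} = 22650 - 151 J$ ($T{\left(J \right)} = - 151 \left(-150 + J\right) = 22650 - 151 J$)
$X = -315$ ($X = 5 \cdot 7 \left(-9\right) = 5 \left(-63\right) = -315$)
$\left(Z{\left(o{\left(7,-14 \right)} \right)} + X\right) + T{\left(475 \right)} = \left(-306 - 315\right) + \left(22650 - 71725\right) = -621 + \left(22650 - 71725\right) = -621 - 49075 = -49696$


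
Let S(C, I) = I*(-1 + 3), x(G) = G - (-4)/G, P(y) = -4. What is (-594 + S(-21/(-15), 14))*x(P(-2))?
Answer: 2830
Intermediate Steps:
x(G) = G + 4/G
S(C, I) = 2*I (S(C, I) = I*2 = 2*I)
(-594 + S(-21/(-15), 14))*x(P(-2)) = (-594 + 2*14)*(-4 + 4/(-4)) = (-594 + 28)*(-4 + 4*(-1/4)) = -566*(-4 - 1) = -566*(-5) = 2830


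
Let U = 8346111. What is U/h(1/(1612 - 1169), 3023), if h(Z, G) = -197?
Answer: -8346111/197 ≈ -42366.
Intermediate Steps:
U/h(1/(1612 - 1169), 3023) = 8346111/(-197) = 8346111*(-1/197) = -8346111/197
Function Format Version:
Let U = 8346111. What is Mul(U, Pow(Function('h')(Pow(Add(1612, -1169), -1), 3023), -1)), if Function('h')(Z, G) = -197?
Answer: Rational(-8346111, 197) ≈ -42366.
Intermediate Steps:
Mul(U, Pow(Function('h')(Pow(Add(1612, -1169), -1), 3023), -1)) = Mul(8346111, Pow(-197, -1)) = Mul(8346111, Rational(-1, 197)) = Rational(-8346111, 197)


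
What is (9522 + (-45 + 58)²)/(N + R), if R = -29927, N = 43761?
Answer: 9691/13834 ≈ 0.70052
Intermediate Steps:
(9522 + (-45 + 58)²)/(N + R) = (9522 + (-45 + 58)²)/(43761 - 29927) = (9522 + 13²)/13834 = (9522 + 169)*(1/13834) = 9691*(1/13834) = 9691/13834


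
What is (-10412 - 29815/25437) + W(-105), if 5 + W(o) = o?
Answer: -267677929/25437 ≈ -10523.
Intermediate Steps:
W(o) = -5 + o
(-10412 - 29815/25437) + W(-105) = (-10412 - 29815/25437) + (-5 - 105) = (-10412 - 29815*1/25437) - 110 = (-10412 - 29815/25437) - 110 = -264879859/25437 - 110 = -267677929/25437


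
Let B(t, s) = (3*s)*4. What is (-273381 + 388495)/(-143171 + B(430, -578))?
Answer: -115114/150107 ≈ -0.76688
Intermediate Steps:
B(t, s) = 12*s
(-273381 + 388495)/(-143171 + B(430, -578)) = (-273381 + 388495)/(-143171 + 12*(-578)) = 115114/(-143171 - 6936) = 115114/(-150107) = 115114*(-1/150107) = -115114/150107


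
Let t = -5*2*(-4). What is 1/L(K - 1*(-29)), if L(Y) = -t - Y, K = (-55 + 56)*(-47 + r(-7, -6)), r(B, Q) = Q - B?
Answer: -1/23 ≈ -0.043478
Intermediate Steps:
K = -46 (K = (-55 + 56)*(-47 + (-6 - 1*(-7))) = 1*(-47 + (-6 + 7)) = 1*(-47 + 1) = 1*(-46) = -46)
t = 40 (t = -10*(-4) = 40)
L(Y) = -40 - Y (L(Y) = -1*40 - Y = -40 - Y)
1/L(K - 1*(-29)) = 1/(-40 - (-46 - 1*(-29))) = 1/(-40 - (-46 + 29)) = 1/(-40 - 1*(-17)) = 1/(-40 + 17) = 1/(-23) = -1/23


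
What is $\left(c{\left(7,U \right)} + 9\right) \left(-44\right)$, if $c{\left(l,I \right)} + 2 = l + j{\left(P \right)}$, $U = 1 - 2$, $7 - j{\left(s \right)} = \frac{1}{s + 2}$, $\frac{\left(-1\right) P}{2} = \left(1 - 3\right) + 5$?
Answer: $-935$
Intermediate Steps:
$P = -6$ ($P = - 2 \left(\left(1 - 3\right) + 5\right) = - 2 \left(-2 + 5\right) = \left(-2\right) 3 = -6$)
$j{\left(s \right)} = 7 - \frac{1}{2 + s}$ ($j{\left(s \right)} = 7 - \frac{1}{s + 2} = 7 - \frac{1}{2 + s}$)
$U = -1$
$c{\left(l,I \right)} = \frac{21}{4} + l$ ($c{\left(l,I \right)} = -2 + \left(l + \frac{13 + 7 \left(-6\right)}{2 - 6}\right) = -2 + \left(l + \frac{13 - 42}{-4}\right) = -2 + \left(l - - \frac{29}{4}\right) = -2 + \left(l + \frac{29}{4}\right) = -2 + \left(\frac{29}{4} + l\right) = \frac{21}{4} + l$)
$\left(c{\left(7,U \right)} + 9\right) \left(-44\right) = \left(\left(\frac{21}{4} + 7\right) + 9\right) \left(-44\right) = \left(\frac{49}{4} + 9\right) \left(-44\right) = \frac{85}{4} \left(-44\right) = -935$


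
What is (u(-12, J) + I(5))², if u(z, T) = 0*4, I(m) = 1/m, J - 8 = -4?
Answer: 1/25 ≈ 0.040000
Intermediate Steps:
J = 4 (J = 8 - 4 = 4)
u(z, T) = 0
(u(-12, J) + I(5))² = (0 + 1/5)² = (0 + ⅕)² = (⅕)² = 1/25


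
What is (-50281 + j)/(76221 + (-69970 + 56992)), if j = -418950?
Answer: -469231/63243 ≈ -7.4195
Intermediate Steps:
(-50281 + j)/(76221 + (-69970 + 56992)) = (-50281 - 418950)/(76221 + (-69970 + 56992)) = -469231/(76221 - 12978) = -469231/63243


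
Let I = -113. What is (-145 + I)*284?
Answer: -73272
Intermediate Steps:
(-145 + I)*284 = (-145 - 113)*284 = -258*284 = -73272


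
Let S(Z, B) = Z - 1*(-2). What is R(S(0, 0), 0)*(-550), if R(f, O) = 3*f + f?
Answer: -4400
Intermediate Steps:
S(Z, B) = 2 + Z (S(Z, B) = Z + 2 = 2 + Z)
R(f, O) = 4*f
R(S(0, 0), 0)*(-550) = (4*(2 + 0))*(-550) = (4*2)*(-550) = 8*(-550) = -4400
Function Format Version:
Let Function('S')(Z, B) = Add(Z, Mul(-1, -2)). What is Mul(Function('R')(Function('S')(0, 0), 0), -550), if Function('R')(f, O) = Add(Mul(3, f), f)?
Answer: -4400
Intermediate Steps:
Function('S')(Z, B) = Add(2, Z) (Function('S')(Z, B) = Add(Z, 2) = Add(2, Z))
Function('R')(f, O) = Mul(4, f)
Mul(Function('R')(Function('S')(0, 0), 0), -550) = Mul(Mul(4, Add(2, 0)), -550) = Mul(Mul(4, 2), -550) = Mul(8, -550) = -4400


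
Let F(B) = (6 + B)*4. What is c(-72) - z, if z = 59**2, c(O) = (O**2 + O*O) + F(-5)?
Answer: 6891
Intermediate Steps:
F(B) = 24 + 4*B
c(O) = 4 + 2*O**2 (c(O) = (O**2 + O*O) + (24 + 4*(-5)) = (O**2 + O**2) + (24 - 20) = 2*O**2 + 4 = 4 + 2*O**2)
z = 3481
c(-72) - z = (4 + 2*(-72)**2) - 1*3481 = (4 + 2*5184) - 3481 = (4 + 10368) - 3481 = 10372 - 3481 = 6891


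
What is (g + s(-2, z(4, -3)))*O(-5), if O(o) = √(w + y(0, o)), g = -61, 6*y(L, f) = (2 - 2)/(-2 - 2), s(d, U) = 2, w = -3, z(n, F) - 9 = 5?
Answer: -59*I*√3 ≈ -102.19*I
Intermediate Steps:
z(n, F) = 14 (z(n, F) = 9 + 5 = 14)
y(L, f) = 0 (y(L, f) = ((2 - 2)/(-2 - 2))/6 = (0/(-4))/6 = (0*(-¼))/6 = (⅙)*0 = 0)
O(o) = I*√3 (O(o) = √(-3 + 0) = √(-3) = I*√3)
(g + s(-2, z(4, -3)))*O(-5) = (-61 + 2)*(I*√3) = -59*I*√3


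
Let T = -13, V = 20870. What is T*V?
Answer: -271310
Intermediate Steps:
T*V = -13*20870 = -271310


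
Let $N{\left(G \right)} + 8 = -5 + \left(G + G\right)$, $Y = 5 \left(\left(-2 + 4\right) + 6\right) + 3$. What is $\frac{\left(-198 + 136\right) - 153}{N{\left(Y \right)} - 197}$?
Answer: $\frac{215}{124} \approx 1.7339$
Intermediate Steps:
$Y = 43$ ($Y = 5 \left(2 + 6\right) + 3 = 5 \cdot 8 + 3 = 40 + 3 = 43$)
$N{\left(G \right)} = -13 + 2 G$ ($N{\left(G \right)} = -8 + \left(-5 + \left(G + G\right)\right) = -8 + \left(-5 + 2 G\right) = -13 + 2 G$)
$\frac{\left(-198 + 136\right) - 153}{N{\left(Y \right)} - 197} = \frac{\left(-198 + 136\right) - 153}{\left(-13 + 2 \cdot 43\right) - 197} = \frac{-62 - 153}{\left(-13 + 86\right) - 197} = - \frac{215}{73 - 197} = - \frac{215}{-124} = \left(-215\right) \left(- \frac{1}{124}\right) = \frac{215}{124}$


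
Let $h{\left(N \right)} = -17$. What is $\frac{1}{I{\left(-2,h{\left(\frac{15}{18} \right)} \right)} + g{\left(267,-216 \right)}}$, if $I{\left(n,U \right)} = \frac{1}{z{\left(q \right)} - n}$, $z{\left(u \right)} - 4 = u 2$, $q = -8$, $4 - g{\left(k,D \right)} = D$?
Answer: $\frac{10}{2199} \approx 0.0045475$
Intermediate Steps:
$g{\left(k,D \right)} = 4 - D$
$z{\left(u \right)} = 4 + 2 u$ ($z{\left(u \right)} = 4 + u 2 = 4 + 2 u$)
$I{\left(n,U \right)} = \frac{1}{-12 - n}$ ($I{\left(n,U \right)} = \frac{1}{\left(4 + 2 \left(-8\right)\right) - n} = \frac{1}{\left(4 - 16\right) - n} = \frac{1}{-12 - n}$)
$\frac{1}{I{\left(-2,h{\left(\frac{15}{18} \right)} \right)} + g{\left(267,-216 \right)}} = \frac{1}{- \frac{1}{12 - 2} + \left(4 - -216\right)} = \frac{1}{- \frac{1}{10} + \left(4 + 216\right)} = \frac{1}{\left(-1\right) \frac{1}{10} + 220} = \frac{1}{- \frac{1}{10} + 220} = \frac{1}{\frac{2199}{10}} = \frac{10}{2199}$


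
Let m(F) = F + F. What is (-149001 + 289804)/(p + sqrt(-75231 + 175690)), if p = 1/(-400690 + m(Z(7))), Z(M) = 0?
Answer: 56418354070/16128941196529899 + 22606270292308300*sqrt(100459)/16128941196529899 ≈ 444.24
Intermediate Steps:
m(F) = 2*F
p = -1/400690 (p = 1/(-400690 + 2*0) = 1/(-400690 + 0) = 1/(-400690) = -1/400690 ≈ -2.4957e-6)
(-149001 + 289804)/(p + sqrt(-75231 + 175690)) = (-149001 + 289804)/(-1/400690 + sqrt(-75231 + 175690)) = 140803/(-1/400690 + sqrt(100459))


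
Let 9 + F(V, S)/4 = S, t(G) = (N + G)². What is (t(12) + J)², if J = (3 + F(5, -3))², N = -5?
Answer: 4301476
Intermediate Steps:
t(G) = (-5 + G)²
F(V, S) = -36 + 4*S
J = 2025 (J = (3 + (-36 + 4*(-3)))² = (3 + (-36 - 12))² = (3 - 48)² = (-45)² = 2025)
(t(12) + J)² = ((-5 + 12)² + 2025)² = (7² + 2025)² = (49 + 2025)² = 2074² = 4301476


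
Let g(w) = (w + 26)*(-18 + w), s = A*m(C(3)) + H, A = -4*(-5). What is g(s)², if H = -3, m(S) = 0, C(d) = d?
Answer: 233289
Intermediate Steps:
A = 20
s = -3 (s = 20*0 - 3 = 0 - 3 = -3)
g(w) = (-18 + w)*(26 + w) (g(w) = (26 + w)*(-18 + w) = (-18 + w)*(26 + w))
g(s)² = (-468 + (-3)² + 8*(-3))² = (-468 + 9 - 24)² = (-483)² = 233289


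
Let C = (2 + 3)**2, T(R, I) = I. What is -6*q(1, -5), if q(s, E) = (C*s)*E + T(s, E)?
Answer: 780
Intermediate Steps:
C = 25 (C = 5**2 = 25)
q(s, E) = E + 25*E*s (q(s, E) = (25*s)*E + E = 25*E*s + E = E + 25*E*s)
-6*q(1, -5) = -(-30)*(1 + 25*1) = -(-30)*(1 + 25) = -(-30)*26 = -6*(-130) = 780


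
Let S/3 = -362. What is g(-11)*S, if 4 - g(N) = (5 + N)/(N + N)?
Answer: -44526/11 ≈ -4047.8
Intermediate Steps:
S = -1086 (S = 3*(-362) = -1086)
g(N) = 4 - (5 + N)/(2*N) (g(N) = 4 - (5 + N)/(N + N) = 4 - (5 + N)/(2*N))
g(-11)*S = ((½)*(-5 + 7*(-11))/(-11))*(-1086) = ((½)*(-1/11)*(-5 - 77))*(-1086) = ((½)*(-1/11)*(-82))*(-1086) = (41/11)*(-1086) = -44526/11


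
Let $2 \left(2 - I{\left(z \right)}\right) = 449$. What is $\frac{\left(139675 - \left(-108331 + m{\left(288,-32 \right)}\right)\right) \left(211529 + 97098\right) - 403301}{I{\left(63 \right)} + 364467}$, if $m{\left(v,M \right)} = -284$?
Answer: $\frac{153257189058}{728489} \approx 2.1038 \cdot 10^{5}$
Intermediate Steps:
$I{\left(z \right)} = - \frac{445}{2}$ ($I{\left(z \right)} = 2 - \frac{449}{2} = - \frac{445}{2}$)
$\frac{\left(139675 - \left(-108331 + m{\left(288,-32 \right)}\right)\right) \left(211529 + 97098\right) - 403301}{I{\left(63 \right)} + 364467} = \frac{\left(139675 + \left(108331 - -284\right)\right) \left(211529 + 97098\right) - 403301}{- \frac{445}{2} + 364467} = \frac{\left(139675 + \left(108331 + 284\right)\right) 308627 - 403301}{\frac{728489}{2}} = \left(\left(139675 + 108615\right) 308627 - 403301\right) \frac{2}{728489} = \left(248290 \cdot 308627 - 403301\right) \frac{2}{728489} = \left(76628997830 - 403301\right) \frac{2}{728489} = 76628594529 \cdot \frac{2}{728489} = \frac{153257189058}{728489}$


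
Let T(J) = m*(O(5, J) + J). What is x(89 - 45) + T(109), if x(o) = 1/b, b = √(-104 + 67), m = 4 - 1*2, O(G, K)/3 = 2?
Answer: 230 - I*√37/37 ≈ 230.0 - 0.1644*I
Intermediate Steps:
O(G, K) = 6 (O(G, K) = 3*2 = 6)
m = 2 (m = 4 - 2 = 2)
b = I*√37 (b = √(-37) = I*√37 ≈ 6.0828*I)
x(o) = -I*√37/37 (x(o) = 1/(I*√37) = -I*√37/37)
T(J) = 12 + 2*J (T(J) = 2*(6 + J) = 12 + 2*J)
x(89 - 45) + T(109) = -I*√37/37 + (12 + 2*109) = -I*√37/37 + (12 + 218) = -I*√37/37 + 230 = 230 - I*√37/37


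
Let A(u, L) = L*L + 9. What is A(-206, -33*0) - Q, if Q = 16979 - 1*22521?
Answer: 5551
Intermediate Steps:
A(u, L) = 9 + L**2 (A(u, L) = L**2 + 9 = 9 + L**2)
Q = -5542 (Q = 16979 - 22521 = -5542)
A(-206, -33*0) - Q = (9 + (-33*0)**2) - 1*(-5542) = (9 + 0**2) + 5542 = (9 + 0) + 5542 = 9 + 5542 = 5551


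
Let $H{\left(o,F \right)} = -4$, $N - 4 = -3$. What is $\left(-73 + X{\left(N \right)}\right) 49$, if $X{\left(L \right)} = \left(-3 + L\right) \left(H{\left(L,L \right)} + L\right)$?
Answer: $-3283$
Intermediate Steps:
$N = 1$ ($N = 4 - 3 = 1$)
$X{\left(L \right)} = \left(-4 + L\right) \left(-3 + L\right)$ ($X{\left(L \right)} = \left(-3 + L\right) \left(-4 + L\right) = \left(-4 + L\right) \left(-3 + L\right)$)
$\left(-73 + X{\left(N \right)}\right) 49 = \left(-73 + \left(12 + 1^{2} - 7\right)\right) 49 = \left(-73 + \left(12 + 1 - 7\right)\right) 49 = \left(-73 + 6\right) 49 = \left(-67\right) 49 = -3283$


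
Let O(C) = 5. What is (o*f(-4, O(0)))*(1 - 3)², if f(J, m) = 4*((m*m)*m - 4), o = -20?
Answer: -38720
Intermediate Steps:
f(J, m) = -16 + 4*m³ (f(J, m) = 4*(m²*m - 4) = 4*(m³ - 4) = 4*(-4 + m³) = -16 + 4*m³)
(o*f(-4, O(0)))*(1 - 3)² = (-20*(-16 + 4*5³))*(1 - 3)² = -20*(-16 + 4*125)*(-2)² = -20*(-16 + 500)*4 = -20*484*4 = -9680*4 = -38720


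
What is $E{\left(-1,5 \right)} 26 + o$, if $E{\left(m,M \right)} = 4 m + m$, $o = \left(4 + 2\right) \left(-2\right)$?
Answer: $-142$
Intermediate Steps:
$o = -12$ ($o = 6 \left(-2\right) = -12$)
$E{\left(m,M \right)} = 5 m$
$E{\left(-1,5 \right)} 26 + o = 5 \left(-1\right) 26 - 12 = \left(-5\right) 26 - 12 = -130 - 12 = -142$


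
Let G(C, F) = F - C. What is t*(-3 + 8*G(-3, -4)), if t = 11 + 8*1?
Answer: -209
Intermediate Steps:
t = 19 (t = 11 + 8 = 19)
t*(-3 + 8*G(-3, -4)) = 19*(-3 + 8*(-4 - 1*(-3))) = 19*(-3 + 8*(-4 + 3)) = 19*(-3 + 8*(-1)) = 19*(-3 - 8) = 19*(-11) = -209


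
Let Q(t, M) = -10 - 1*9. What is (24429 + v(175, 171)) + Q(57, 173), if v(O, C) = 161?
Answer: 24571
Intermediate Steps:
Q(t, M) = -19 (Q(t, M) = -10 - 9 = -19)
(24429 + v(175, 171)) + Q(57, 173) = (24429 + 161) - 19 = 24590 - 19 = 24571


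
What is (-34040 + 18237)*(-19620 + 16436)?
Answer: 50316752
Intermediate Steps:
(-34040 + 18237)*(-19620 + 16436) = -15803*(-3184) = 50316752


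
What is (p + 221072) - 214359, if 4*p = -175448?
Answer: -37149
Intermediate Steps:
p = -43862 (p = (¼)*(-175448) = -43862)
(p + 221072) - 214359 = (-43862 + 221072) - 214359 = 177210 - 214359 = -37149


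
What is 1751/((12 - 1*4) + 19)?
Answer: 1751/27 ≈ 64.852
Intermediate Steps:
1751/((12 - 1*4) + 19) = 1751/((12 - 4) + 19) = 1751/(8 + 19) = 1751/27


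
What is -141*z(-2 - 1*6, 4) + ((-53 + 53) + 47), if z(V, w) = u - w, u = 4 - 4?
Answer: 611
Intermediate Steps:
u = 0
z(V, w) = -w (z(V, w) = 0 - w = -w)
-141*z(-2 - 1*6, 4) + ((-53 + 53) + 47) = -(-141)*4 + ((-53 + 53) + 47) = -141*(-4) + (0 + 47) = 564 + 47 = 611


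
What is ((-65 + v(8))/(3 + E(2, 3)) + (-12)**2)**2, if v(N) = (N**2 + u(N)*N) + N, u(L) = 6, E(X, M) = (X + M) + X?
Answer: 89401/4 ≈ 22350.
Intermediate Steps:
E(X, M) = M + 2*X (E(X, M) = (M + X) + X = M + 2*X)
v(N) = N**2 + 7*N (v(N) = (N**2 + 6*N) + N = N**2 + 7*N)
((-65 + v(8))/(3 + E(2, 3)) + (-12)**2)**2 = ((-65 + 8*(7 + 8))/(3 + (3 + 2*2)) + (-12)**2)**2 = ((-65 + 8*15)/(3 + (3 + 4)) + 144)**2 = ((-65 + 120)/(3 + 7) + 144)**2 = (55/10 + 144)**2 = (55*(1/10) + 144)**2 = (11/2 + 144)**2 = (299/2)**2 = 89401/4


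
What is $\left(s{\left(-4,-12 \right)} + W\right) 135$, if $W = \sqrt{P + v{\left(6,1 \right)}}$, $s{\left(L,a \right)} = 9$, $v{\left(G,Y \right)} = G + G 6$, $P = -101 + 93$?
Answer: $1215 + 135 \sqrt{34} \approx 2002.2$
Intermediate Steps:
$P = -8$
$v{\left(G,Y \right)} = 7 G$ ($v{\left(G,Y \right)} = G + 6 G = 7 G$)
$W = \sqrt{34}$ ($W = \sqrt{-8 + 7 \cdot 6} = \sqrt{-8 + 42} = \sqrt{34} \approx 5.8309$)
$\left(s{\left(-4,-12 \right)} + W\right) 135 = \left(9 + \sqrt{34}\right) 135 = 1215 + 135 \sqrt{34}$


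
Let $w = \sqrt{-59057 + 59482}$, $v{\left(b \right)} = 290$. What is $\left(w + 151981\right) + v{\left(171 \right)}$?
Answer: $152271 + 5 \sqrt{17} \approx 1.5229 \cdot 10^{5}$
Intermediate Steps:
$w = 5 \sqrt{17}$ ($w = \sqrt{425} = 5 \sqrt{17} \approx 20.616$)
$\left(w + 151981\right) + v{\left(171 \right)} = \left(5 \sqrt{17} + 151981\right) + 290 = \left(151981 + 5 \sqrt{17}\right) + 290 = 152271 + 5 \sqrt{17}$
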